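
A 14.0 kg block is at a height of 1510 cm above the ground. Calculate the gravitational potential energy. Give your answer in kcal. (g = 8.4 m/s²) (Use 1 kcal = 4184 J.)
Convert to SI: m = 14.0 kg, h = 15.1 m
PE = mgh = (14.0)(8.4)(15.1) = 1775.76 J = 0.4244 kcal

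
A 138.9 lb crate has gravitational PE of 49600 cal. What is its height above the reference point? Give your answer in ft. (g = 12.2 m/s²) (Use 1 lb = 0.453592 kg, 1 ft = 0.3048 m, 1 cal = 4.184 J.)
Convert to SI: m = 63.0039 kg, PE = 207526 J
h = PE/(mg) = 207526/(63.0039·12.2) = 269.989 m = 885.8 ft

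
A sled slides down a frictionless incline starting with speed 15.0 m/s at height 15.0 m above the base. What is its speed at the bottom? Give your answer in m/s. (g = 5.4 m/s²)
½mv₀² + mgh = ½mv² ⇒ v = √(v₀² + 2gh) = √(15.0² + 2·5.4·15.0) = 19.67 m/s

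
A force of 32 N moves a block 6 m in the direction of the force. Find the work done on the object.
W = F·d = (32)(6) = 192.0 J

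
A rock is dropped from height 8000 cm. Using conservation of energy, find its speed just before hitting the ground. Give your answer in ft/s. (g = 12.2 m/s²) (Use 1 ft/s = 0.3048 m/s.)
Convert to SI: h = 80.0 m
mgh = ½mv² ⇒ v = √(2gh) = √(2·12.2·80.0) = 44.1814 m/s = 145.0 ft/s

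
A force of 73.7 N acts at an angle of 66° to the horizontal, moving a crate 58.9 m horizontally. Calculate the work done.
W = F·d·cosθ = (73.7)(58.9)cos(66°) = 1766 J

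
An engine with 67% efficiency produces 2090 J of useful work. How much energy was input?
W_in = W_out/η = 2090/0.67 = 3119 J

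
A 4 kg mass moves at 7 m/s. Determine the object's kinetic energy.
KE = ½mv² = ½(4)(7)² = 98.0 J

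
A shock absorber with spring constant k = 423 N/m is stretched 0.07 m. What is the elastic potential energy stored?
PE = ½kx² = ½(423)(0.07)² = 1.036 J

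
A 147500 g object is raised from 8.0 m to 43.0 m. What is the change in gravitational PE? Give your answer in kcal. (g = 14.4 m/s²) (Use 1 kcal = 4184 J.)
Convert to SI: m = 147.5 kg, Δh = 35.0 m
ΔPE = mgΔh = (147.5)(14.4)(35.0) = 74340.0 J = 17.77 kcal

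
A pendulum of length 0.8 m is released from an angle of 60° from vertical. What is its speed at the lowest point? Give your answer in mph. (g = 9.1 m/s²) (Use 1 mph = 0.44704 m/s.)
h = L(1 − cosθ) = 0.8(1 − cos60°) = 0.4 m
v = √(2gh) = √(2·9.1·0.4) = 2.69815 m/s = 6.036 mph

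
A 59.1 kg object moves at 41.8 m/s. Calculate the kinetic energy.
KE = ½mv² = ½(59.1)(41.8)² = 51630 J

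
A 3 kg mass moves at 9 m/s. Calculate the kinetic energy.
KE = ½mv² = ½(3)(9)² = 121.5 J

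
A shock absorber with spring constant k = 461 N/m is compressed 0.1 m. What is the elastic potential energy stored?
PE = ½kx² = ½(461)(0.1)² = 2.305 J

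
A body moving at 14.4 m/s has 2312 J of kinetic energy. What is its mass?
m = 2·KE/v² = 2·2312/(14.4)² = 22.3 kg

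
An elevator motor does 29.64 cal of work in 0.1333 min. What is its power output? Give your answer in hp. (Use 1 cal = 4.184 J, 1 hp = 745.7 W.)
Convert to SI: W = 124.014 J, t = 7.998 s
P = W/t = 124.014/7.998 = 15.5056 W = 0.02079 hp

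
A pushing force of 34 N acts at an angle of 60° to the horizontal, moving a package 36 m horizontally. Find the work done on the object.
W = F·d·cosθ = (34)(36)cos(60°) = 612.0 J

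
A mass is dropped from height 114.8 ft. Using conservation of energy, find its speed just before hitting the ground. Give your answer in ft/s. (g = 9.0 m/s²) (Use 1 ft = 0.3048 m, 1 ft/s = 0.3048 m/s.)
Convert to SI: h = 34.991 m
mgh = ½mv² ⇒ v = √(2gh) = √(2·9.0·34.991) = 25.0966 m/s = 82.34 ft/s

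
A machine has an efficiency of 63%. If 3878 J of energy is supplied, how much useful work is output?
W_out = η·W_in = 0.63·3878 = 2443.14 J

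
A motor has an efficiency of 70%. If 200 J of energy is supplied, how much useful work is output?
W_out = η·W_in = 0.7·200 = 140.0 J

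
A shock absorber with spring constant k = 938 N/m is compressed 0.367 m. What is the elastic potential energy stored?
PE = ½kx² = ½(938)(0.367)² = 63.17 J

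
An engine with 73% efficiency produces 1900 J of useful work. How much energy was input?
W_in = W_out/η = 1900/0.73 = 2603 J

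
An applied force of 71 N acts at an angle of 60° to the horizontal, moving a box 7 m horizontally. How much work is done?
W = F·d·cosθ = (71)(7)cos(60°) = 248.5 J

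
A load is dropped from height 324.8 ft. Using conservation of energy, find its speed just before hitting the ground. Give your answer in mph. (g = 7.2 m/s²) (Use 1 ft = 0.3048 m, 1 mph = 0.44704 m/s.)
Convert to SI: h = 98.999 m
mgh = ½mv² ⇒ v = √(2gh) = √(2·7.2·98.999) = 37.7569 m/s = 84.46 mph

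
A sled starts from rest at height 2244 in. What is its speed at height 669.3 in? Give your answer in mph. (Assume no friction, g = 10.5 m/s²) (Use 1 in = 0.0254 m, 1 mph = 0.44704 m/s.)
Convert to SI: h₁−h₂ = 39.9974 m
mgh₁ = mgh₂ + ½mv² ⇒ v = √(2g(h₁−h₂)) = √(2·10.5·39.9974) = 28.9818 m/s = 64.83 mph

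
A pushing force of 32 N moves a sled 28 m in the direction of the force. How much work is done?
W = F·d = (32)(28) = 896.0 J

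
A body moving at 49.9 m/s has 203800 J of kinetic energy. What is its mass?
m = 2·KE/v² = 2·203800/(49.9)² = 163.7 kg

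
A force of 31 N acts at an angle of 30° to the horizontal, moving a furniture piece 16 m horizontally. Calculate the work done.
W = F·d·cosθ = (31)(16)cos(30°) = 429.5 J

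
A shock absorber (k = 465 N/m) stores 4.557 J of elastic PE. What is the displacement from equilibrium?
x = √(2·PE/k) = √(2·4.557/465) = 0.14 m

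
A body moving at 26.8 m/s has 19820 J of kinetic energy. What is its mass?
m = 2·KE/v² = 2·19820/(26.8)² = 55.19 kg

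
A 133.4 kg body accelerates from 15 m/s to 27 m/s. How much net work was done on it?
W = ΔKE = ½m(v₂² − v₁²) = ½(133.4)(27² − 15²) = 33616.8 J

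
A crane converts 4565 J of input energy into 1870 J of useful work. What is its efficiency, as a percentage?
η = W_out/W_in = 1870/4565 = 40.96%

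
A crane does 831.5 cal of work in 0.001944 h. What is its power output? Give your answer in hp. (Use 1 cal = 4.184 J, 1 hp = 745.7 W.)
Convert to SI: W = 3479.0 J, t = 6.9984 s
P = W/t = 3479.0/6.9984 = 497.113 W = 0.6666 hp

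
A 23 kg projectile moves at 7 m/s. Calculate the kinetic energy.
KE = ½mv² = ½(23)(7)² = 563.5 J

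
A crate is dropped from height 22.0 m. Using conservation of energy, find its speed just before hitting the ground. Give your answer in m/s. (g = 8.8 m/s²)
mgh = ½mv² ⇒ v = √(2gh) = √(2·8.8·22.0) = 19.68 m/s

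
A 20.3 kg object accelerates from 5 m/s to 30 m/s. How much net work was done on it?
W = ΔKE = ½m(v₂² − v₁²) = ½(20.3)(30² − 5²) = 8881.25 J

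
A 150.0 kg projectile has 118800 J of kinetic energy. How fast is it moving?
v = √(2·KE/m) = √(2·118800/150.0) = 39.8 m/s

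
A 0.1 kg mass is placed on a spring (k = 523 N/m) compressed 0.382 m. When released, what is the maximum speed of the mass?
½kx² = ½mv² ⇒ v = x√(k/m) = (0.382)√(523/0.1) = 27.63 m/s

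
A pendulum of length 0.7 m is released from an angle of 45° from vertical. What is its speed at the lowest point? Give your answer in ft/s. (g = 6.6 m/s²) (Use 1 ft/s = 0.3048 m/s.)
h = L(1 − cosθ) = 0.7(1 − cos45°) = 0.205025 m
v = √(2gh) = √(2·6.6·0.205025) = 1.64509 m/s = 5.397 ft/s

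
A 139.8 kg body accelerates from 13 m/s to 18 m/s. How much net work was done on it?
W = ΔKE = ½m(v₂² − v₁²) = ½(139.8)(18² − 13²) = 10834.5 J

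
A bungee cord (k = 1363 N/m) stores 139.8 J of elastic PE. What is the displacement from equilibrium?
x = √(2·PE/k) = √(2·139.8/1363) = 0.4529 m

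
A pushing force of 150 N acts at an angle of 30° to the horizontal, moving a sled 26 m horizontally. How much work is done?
W = F·d·cosθ = (150)(26)cos(30°) = 3377 J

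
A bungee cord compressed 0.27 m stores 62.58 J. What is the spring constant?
k = 2·PE/x² = 2·62.58/(0.27)² = 1717 N/m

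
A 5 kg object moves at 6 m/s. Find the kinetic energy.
KE = ½mv² = ½(5)(6)² = 90.0 J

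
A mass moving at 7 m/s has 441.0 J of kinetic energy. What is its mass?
m = 2·KE/v² = 2·441.0/(7)² = 18.0 kg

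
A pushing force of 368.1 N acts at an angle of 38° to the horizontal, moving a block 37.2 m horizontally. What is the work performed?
W = F·d·cosθ = (368.1)(37.2)cos(38°) = 10790 J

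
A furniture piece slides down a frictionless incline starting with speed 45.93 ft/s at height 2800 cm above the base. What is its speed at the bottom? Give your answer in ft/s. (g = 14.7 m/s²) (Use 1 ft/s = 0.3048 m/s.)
Convert to SI: v₀ = 13.9995 m/s, h = 28.0 m
½mv₀² + mgh = ½mv² ⇒ v = √(v₀² + 2gh) = √(13.9995² + 2·14.7·28.0) = 31.9247 m/s = 104.7 ft/s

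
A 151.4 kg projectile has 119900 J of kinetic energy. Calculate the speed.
v = √(2·KE/m) = √(2·119900/151.4) = 39.8 m/s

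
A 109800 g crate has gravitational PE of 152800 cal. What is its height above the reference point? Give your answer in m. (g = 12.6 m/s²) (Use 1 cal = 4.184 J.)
Convert to SI: m = 109.8 kg, PE = 639315 J
h = PE/(mg) = 639315/(109.8·12.6) = 462.1 m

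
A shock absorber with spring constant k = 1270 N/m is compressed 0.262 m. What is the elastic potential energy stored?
PE = ½kx² = ½(1270)(0.262)² = 43.59 J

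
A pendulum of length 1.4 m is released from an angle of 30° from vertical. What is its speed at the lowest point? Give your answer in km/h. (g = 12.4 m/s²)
h = L(1 − cosθ) = 1.4(1 − cos30°) = 0.187564 m
v = √(2gh) = √(2·12.4·0.187564) = 2.15676 m/s = 7.764 km/h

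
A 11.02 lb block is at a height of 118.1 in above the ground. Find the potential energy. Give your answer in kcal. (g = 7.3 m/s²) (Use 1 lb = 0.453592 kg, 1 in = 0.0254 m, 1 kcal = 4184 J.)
Convert to SI: m = 4.99858 kg, h = 2.99974 m
PE = mgh = (4.99858)(7.3)(2.99974) = 109.459 J = 0.02616 kcal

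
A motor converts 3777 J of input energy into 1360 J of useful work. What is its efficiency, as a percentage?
η = W_out/W_in = 1360/3777 = 36.01%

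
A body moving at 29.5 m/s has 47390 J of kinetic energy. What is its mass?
m = 2·KE/v² = 2·47390/(29.5)² = 108.9 kg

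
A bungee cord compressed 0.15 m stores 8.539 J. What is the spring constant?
k = 2·PE/x² = 2·8.539/(0.15)² = 759.0 N/m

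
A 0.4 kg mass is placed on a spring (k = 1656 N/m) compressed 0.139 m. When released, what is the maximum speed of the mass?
½kx² = ½mv² ⇒ v = x√(k/m) = (0.139)√(1656/0.4) = 8.944 m/s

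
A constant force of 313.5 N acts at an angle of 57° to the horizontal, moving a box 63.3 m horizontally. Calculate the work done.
W = F·d·cosθ = (313.5)(63.3)cos(57°) = 10810 J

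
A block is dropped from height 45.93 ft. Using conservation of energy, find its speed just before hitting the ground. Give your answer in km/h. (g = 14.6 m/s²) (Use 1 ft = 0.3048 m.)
Convert to SI: h = 13.9995 m
mgh = ½mv² ⇒ v = √(2gh) = √(2·14.6·13.9995) = 20.2184 m/s = 72.79 km/h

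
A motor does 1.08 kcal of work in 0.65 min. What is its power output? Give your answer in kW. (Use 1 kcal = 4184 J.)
Convert to SI: W = 4518.72 J, t = 39.0 s
P = W/t = 4518.72/39.0 = 115.865 W = 0.1159 kW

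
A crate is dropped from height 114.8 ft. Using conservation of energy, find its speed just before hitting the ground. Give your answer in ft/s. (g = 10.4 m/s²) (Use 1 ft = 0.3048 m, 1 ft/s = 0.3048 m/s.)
Convert to SI: h = 34.991 m
mgh = ½mv² ⇒ v = √(2gh) = √(2·10.4·34.991) = 26.978 m/s = 88.51 ft/s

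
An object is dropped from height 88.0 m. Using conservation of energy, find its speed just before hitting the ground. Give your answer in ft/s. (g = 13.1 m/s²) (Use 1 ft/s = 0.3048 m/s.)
mgh = ½mv² ⇒ v = √(2gh) = √(2·13.1·88.0) = 48.0167 m/s = 157.5 ft/s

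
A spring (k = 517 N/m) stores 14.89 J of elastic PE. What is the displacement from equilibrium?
x = √(2·PE/k) = √(2·14.89/517) = 0.24 m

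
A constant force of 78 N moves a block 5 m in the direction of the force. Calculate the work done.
W = F·d = (78)(5) = 390.0 J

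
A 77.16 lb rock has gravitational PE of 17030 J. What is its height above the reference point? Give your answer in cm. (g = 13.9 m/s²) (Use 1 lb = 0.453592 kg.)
Convert to SI: m = 34.9992 kg, PE = 17030.0 J
h = PE/(mg) = 17030.0/(34.9992·13.9) = 35.006 m = 3501 cm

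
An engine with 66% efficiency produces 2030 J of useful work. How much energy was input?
W_in = W_out/η = 2030/0.66 = 3076 J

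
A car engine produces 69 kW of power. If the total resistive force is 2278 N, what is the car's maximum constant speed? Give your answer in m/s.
P = Fv ⇒ v = P/F = 69000 W/2278.0 N = 30.29 m/s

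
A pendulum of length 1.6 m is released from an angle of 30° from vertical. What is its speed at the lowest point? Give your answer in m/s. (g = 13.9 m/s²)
h = L(1 − cosθ) = 1.6(1 − cos30°) = 0.214359 m
v = √(2gh) = √(2·13.9·0.214359) = 2.441 m/s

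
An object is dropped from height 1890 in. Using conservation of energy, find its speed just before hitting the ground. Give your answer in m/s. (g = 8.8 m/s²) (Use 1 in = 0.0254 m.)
Convert to SI: h = 48.006 m
mgh = ½mv² ⇒ v = √(2gh) = √(2·8.8·48.006) = 29.07 m/s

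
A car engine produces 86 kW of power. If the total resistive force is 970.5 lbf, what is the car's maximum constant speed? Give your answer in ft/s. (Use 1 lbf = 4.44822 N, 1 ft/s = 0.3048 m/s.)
Convert to SI: F = 4317.0 N
P = Fv ⇒ v = P/F = 86000 W/4317.0 N = 19.9213 m/s = 65.36 ft/s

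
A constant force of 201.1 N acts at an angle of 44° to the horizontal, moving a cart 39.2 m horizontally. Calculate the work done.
W = F·d·cosθ = (201.1)(39.2)cos(44°) = 5671 J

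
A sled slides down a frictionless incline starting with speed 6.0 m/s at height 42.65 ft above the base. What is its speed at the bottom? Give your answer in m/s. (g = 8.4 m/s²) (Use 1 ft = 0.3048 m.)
Convert to SI: v₀ = 6.0 m/s, h = 12.9997 m
½mv₀² + mgh = ½mv² ⇒ v = √(v₀² + 2gh) = √(6.0² + 2·8.4·12.9997) = 15.95 m/s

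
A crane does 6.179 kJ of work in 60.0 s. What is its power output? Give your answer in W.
Convert to SI: W = 6179.0 J, t = 60.0 s
P = W/t = 6179.0/60.0 = 103.0 W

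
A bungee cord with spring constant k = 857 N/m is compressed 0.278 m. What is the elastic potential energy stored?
PE = ½kx² = ½(857)(0.278)² = 33.12 J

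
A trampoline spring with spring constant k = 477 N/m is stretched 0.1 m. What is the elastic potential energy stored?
PE = ½kx² = ½(477)(0.1)² = 2.385 J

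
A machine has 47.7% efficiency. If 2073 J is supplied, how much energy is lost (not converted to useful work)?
W_lost = W_in(1 − η) = 2073·(1 − 0.477) = 1084 J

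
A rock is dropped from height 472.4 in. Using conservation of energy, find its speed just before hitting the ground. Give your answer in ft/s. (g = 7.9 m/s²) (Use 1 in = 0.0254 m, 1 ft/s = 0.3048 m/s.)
Convert to SI: h = 11.999 m
mgh = ½mv² ⇒ v = √(2gh) = √(2·7.9·11.999) = 13.7689 m/s = 45.17 ft/s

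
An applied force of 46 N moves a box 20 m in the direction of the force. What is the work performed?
W = F·d = (46)(20) = 920.0 J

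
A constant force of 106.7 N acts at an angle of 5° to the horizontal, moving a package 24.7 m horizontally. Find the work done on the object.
W = F·d·cosθ = (106.7)(24.7)cos(5°) = 2625 J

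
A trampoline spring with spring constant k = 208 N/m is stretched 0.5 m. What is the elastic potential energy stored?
PE = ½kx² = ½(208)(0.5)² = 26.0 J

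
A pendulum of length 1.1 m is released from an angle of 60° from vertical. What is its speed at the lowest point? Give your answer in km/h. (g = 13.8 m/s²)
h = L(1 − cosθ) = 1.1(1 − cos60°) = 0.55 m
v = √(2gh) = √(2·13.8·0.55) = 3.89615 m/s = 14.03 km/h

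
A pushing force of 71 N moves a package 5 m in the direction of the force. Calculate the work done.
W = F·d = (71)(5) = 355.0 J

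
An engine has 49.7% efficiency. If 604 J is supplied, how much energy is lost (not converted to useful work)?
W_lost = W_in(1 − η) = 604·(1 − 0.497) = 303.8 J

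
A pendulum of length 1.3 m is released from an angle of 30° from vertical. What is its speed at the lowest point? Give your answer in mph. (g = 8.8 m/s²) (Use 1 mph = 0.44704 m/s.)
h = L(1 − cosθ) = 1.3(1 − cos30°) = 0.174167 m
v = √(2gh) = √(2·8.8·0.174167) = 1.75081 m/s = 3.916 mph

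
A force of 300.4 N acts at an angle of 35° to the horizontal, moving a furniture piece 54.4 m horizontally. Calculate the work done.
W = F·d·cosθ = (300.4)(54.4)cos(35°) = 13390 J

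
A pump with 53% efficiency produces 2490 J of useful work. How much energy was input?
W_in = W_out/η = 2490/0.53 = 4698 J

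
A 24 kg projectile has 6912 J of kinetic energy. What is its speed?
v = √(2·KE/m) = √(2·6912/24) = 24.0 m/s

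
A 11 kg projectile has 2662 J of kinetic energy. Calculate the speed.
v = √(2·KE/m) = √(2·2662/11) = 22.0 m/s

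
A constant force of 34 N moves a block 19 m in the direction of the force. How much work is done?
W = F·d = (34)(19) = 646.0 J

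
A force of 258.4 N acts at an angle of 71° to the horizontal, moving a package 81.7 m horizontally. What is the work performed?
W = F·d·cosθ = (258.4)(81.7)cos(71°) = 6873 J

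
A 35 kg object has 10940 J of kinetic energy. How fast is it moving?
v = √(2·KE/m) = √(2·10940/35) = 25.0 m/s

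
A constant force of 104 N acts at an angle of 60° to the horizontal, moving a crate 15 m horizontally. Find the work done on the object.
W = F·d·cosθ = (104)(15)cos(60°) = 780.0 J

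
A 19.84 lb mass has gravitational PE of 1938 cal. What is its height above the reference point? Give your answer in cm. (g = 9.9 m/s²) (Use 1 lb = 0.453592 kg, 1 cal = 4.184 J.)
Convert to SI: m = 8.99927 kg, PE = 8108.59 J
h = PE/(mg) = 8108.59/(8.99927·9.9) = 91.013 m = 9101 cm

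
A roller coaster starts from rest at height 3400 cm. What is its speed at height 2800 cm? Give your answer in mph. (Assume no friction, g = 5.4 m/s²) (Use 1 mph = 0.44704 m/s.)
Convert to SI: h₁−h₂ = 6.0 m
mgh₁ = mgh₂ + ½mv² ⇒ v = √(2g(h₁−h₂)) = √(2·5.4·6.0) = 8.04984 m/s = 18.01 mph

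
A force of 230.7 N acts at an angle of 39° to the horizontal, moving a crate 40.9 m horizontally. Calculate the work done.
W = F·d·cosθ = (230.7)(40.9)cos(39°) = 7333 J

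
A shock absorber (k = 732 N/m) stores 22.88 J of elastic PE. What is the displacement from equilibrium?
x = √(2·PE/k) = √(2·22.88/732) = 0.25 m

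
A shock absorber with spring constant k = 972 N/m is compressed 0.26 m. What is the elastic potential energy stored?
PE = ½kx² = ½(972)(0.26)² = 32.85 J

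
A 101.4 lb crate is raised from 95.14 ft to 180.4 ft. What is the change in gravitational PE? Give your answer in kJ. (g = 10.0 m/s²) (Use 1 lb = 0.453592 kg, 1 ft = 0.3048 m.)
Convert to SI: m = 45.9942 kg, Δh = 25.9872 m
ΔPE = mgΔh = (45.9942)(10.0)(25.9872) = 11952.6 J = 11.95 kJ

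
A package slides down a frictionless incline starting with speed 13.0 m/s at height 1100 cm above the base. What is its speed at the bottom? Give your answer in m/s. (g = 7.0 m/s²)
Convert to SI: v₀ = 13.0 m/s, h = 11.0 m
½mv₀² + mgh = ½mv² ⇒ v = √(v₀² + 2gh) = √(13.0² + 2·7.0·11.0) = 17.97 m/s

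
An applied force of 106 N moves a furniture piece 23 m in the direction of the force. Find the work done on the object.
W = F·d = (106)(23) = 2438 J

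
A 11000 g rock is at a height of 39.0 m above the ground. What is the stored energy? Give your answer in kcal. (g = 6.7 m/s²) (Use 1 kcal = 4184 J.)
Convert to SI: m = 11.0 kg, h = 39.0 m
PE = mgh = (11.0)(6.7)(39.0) = 2874.3 J = 0.687 kcal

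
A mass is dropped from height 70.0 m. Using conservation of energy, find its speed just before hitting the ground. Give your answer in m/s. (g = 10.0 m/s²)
mgh = ½mv² ⇒ v = √(2gh) = √(2·10.0·70.0) = 37.42 m/s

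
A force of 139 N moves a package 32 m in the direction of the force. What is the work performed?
W = F·d = (139)(32) = 4448 J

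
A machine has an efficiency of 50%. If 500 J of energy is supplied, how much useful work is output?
W_out = η·W_in = 0.5·500 = 250.0 J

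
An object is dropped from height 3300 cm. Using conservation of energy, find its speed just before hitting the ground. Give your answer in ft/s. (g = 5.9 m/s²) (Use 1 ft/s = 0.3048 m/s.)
Convert to SI: h = 33.0 m
mgh = ½mv² ⇒ v = √(2gh) = √(2·5.9·33.0) = 19.7332 m/s = 64.74 ft/s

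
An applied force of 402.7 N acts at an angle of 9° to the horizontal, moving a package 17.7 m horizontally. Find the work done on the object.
W = F·d·cosθ = (402.7)(17.7)cos(9°) = 7040 J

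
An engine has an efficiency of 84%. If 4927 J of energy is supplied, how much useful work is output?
W_out = η·W_in = 0.84·4927 = 4138.68 J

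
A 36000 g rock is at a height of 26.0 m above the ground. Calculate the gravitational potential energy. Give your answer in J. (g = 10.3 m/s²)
Convert to SI: m = 36.0 kg, h = 26.0 m
PE = mgh = (36.0)(10.3)(26.0) = 9641 J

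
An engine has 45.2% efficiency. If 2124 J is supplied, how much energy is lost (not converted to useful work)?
W_lost = W_in(1 − η) = 2124·(1 − 0.452) = 1164 J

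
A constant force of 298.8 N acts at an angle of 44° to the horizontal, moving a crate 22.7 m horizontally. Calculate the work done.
W = F·d·cosθ = (298.8)(22.7)cos(44°) = 4879 J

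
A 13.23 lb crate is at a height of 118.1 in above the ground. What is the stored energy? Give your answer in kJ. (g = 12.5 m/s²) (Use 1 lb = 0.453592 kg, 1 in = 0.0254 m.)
Convert to SI: m = 6.00102 kg, h = 2.99974 m
PE = mgh = (6.00102)(12.5)(2.99974) = 225.019 J = 0.225 kJ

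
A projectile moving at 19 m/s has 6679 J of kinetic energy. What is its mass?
m = 2·KE/v² = 2·6679/(19)² = 37.0 kg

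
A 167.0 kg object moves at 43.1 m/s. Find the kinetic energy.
KE = ½mv² = ½(167.0)(43.1)² = 155100 J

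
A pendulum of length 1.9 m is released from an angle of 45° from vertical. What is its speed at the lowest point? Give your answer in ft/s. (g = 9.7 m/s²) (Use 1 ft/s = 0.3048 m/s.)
h = L(1 − cosθ) = 1.9(1 − cos45°) = 0.556497 m
v = √(2gh) = √(2·9.7·0.556497) = 3.28573 m/s = 10.78 ft/s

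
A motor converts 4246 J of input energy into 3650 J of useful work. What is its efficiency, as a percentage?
η = W_out/W_in = 3650/4246 = 85.96%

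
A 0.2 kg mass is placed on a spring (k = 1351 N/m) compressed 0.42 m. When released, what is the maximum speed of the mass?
½kx² = ½mv² ⇒ v = x√(k/m) = (0.42)√(1351/0.2) = 34.52 m/s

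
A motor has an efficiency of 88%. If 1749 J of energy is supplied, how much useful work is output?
W_out = η·W_in = 0.88·1749 = 1539.12 J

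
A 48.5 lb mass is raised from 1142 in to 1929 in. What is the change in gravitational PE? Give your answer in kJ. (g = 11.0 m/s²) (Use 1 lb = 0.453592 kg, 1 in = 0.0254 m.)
Convert to SI: m = 21.9992 kg, Δh = 19.9898 m
ΔPE = mgΔh = (21.9992)(11.0)(19.9898) = 4837.36 J = 4.837 kJ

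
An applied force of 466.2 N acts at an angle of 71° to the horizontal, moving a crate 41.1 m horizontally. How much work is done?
W = F·d·cosθ = (466.2)(41.1)cos(71°) = 6238 J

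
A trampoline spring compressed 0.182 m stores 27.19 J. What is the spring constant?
k = 2·PE/x² = 2·27.19/(0.182)² = 1642 N/m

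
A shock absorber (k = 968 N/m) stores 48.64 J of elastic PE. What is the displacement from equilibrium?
x = √(2·PE/k) = √(2·48.64/968) = 0.317 m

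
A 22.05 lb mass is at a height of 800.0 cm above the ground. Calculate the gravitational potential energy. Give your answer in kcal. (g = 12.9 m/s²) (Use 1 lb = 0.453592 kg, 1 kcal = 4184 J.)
Convert to SI: m = 10.0017 kg, h = 8.0 m
PE = mgh = (10.0017)(12.9)(8.0) = 1032.18 J = 0.2467 kcal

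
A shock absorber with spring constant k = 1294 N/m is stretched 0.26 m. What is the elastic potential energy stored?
PE = ½kx² = ½(1294)(0.26)² = 43.74 J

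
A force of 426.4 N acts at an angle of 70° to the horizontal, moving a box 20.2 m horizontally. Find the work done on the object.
W = F·d·cosθ = (426.4)(20.2)cos(70°) = 2946 J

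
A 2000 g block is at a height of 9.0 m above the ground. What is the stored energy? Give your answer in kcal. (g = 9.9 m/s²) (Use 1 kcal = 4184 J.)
Convert to SI: m = 2.0 kg, h = 9.0 m
PE = mgh = (2.0)(9.9)(9.0) = 178.2 J = 0.04259 kcal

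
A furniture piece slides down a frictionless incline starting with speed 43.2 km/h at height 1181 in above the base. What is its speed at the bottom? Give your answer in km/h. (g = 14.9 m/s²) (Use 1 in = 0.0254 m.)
Convert to SI: v₀ = 12.0 m/s, h = 29.9974 m
½mv₀² + mgh = ½mv² ⇒ v = √(v₀² + 2gh) = √(12.0² + 2·14.9·29.9974) = 32.2168 m/s = 116.0 km/h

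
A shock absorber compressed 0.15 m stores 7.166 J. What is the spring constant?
k = 2·PE/x² = 2·7.166/(0.15)² = 637.0 N/m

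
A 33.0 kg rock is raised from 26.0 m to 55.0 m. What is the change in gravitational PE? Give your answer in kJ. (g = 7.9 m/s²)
ΔPE = mgΔh = (33.0)(7.9)(29.0) = 7560.3 J = 7.56 kJ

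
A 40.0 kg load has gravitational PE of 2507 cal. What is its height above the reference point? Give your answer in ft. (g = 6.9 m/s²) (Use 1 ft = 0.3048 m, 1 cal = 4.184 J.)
Convert to SI: m = 40.0 kg, PE = 10489.3 J
h = PE/(mg) = 10489.3/(40.0·6.9) = 38.0047 m = 124.7 ft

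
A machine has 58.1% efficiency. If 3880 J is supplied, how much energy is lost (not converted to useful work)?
W_lost = W_in(1 − η) = 3880·(1 − 0.581) = 1626 J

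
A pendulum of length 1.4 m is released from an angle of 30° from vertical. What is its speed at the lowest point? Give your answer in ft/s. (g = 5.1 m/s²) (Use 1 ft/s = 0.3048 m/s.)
h = L(1 − cosθ) = 1.4(1 − cos30°) = 0.187564 m
v = √(2gh) = √(2·5.1·0.187564) = 1.38317 m/s = 4.538 ft/s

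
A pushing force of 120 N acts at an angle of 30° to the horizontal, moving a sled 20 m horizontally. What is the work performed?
W = F·d·cosθ = (120)(20)cos(30°) = 2078 J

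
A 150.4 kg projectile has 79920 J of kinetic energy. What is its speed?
v = √(2·KE/m) = √(2·79920/150.4) = 32.6 m/s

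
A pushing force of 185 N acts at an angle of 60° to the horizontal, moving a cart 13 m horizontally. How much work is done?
W = F·d·cosθ = (185)(13)cos(60°) = 1203 J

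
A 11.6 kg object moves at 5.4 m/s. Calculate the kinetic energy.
KE = ½mv² = ½(11.6)(5.4)² = 169.1 J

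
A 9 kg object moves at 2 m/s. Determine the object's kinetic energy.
KE = ½mv² = ½(9)(2)² = 18.0 J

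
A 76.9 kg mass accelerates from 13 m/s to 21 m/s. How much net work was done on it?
W = ΔKE = ½m(v₂² − v₁²) = ½(76.9)(21² − 13²) = 10458.4 J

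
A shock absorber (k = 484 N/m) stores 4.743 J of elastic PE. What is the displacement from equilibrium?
x = √(2·PE/k) = √(2·4.743/484) = 0.14 m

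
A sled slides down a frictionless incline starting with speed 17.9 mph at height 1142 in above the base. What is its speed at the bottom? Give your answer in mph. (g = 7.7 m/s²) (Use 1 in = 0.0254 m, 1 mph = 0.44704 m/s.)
Convert to SI: v₀ = 8.00202 m/s, h = 29.0068 m
½mv₀² + mgh = ½mv² ⇒ v = √(v₀² + 2gh) = √(8.00202² + 2·7.7·29.0068) = 22.5995 m/s = 50.55 mph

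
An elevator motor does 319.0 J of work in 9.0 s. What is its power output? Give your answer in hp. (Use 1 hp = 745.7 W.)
P = W/t = 319.0/9.0 = 35.4444 W = 0.04753 hp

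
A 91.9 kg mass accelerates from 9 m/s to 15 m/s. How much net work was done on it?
W = ΔKE = ½m(v₂² − v₁²) = ½(91.9)(15² − 9²) = 6616.8 J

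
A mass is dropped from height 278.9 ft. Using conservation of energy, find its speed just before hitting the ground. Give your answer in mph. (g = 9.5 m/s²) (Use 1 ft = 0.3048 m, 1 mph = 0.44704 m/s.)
Convert to SI: h = 85.0087 m
mgh = ½mv² ⇒ v = √(2gh) = √(2·9.5·85.0087) = 40.1891 m/s = 89.9 mph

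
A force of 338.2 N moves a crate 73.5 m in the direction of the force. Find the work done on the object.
W = F·d = (338.2)(73.5) = 24860 J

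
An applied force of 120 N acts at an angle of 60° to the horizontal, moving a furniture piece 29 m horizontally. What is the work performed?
W = F·d·cosθ = (120)(29)cos(60°) = 1740 J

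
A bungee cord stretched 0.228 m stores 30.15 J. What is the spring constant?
k = 2·PE/x² = 2·30.15/(0.228)² = 1160 N/m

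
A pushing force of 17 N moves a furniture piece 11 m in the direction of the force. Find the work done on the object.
W = F·d = (17)(11) = 187.0 J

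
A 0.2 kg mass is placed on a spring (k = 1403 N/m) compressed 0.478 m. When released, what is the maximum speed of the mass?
½kx² = ½mv² ⇒ v = x√(k/m) = (0.478)√(1403/0.2) = 40.04 m/s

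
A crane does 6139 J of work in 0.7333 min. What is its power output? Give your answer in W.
Convert to SI: W = 6139.0 J, t = 43.998 s
P = W/t = 6139.0/43.998 = 139.5 W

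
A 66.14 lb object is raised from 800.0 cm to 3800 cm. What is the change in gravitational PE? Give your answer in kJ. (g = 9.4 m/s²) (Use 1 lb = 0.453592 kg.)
Convert to SI: m = 30.0006 kg, Δh = 30.0 m
ΔPE = mgΔh = (30.0006)(9.4)(30.0) = 8460.16 J = 8.46 kJ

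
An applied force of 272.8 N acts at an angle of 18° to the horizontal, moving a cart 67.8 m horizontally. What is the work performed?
W = F·d·cosθ = (272.8)(67.8)cos(18°) = 17590 J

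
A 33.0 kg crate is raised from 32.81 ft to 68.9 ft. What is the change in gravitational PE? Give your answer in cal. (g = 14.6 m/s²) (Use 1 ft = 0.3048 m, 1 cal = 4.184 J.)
Convert to SI: m = 33.0 kg, Δh = 11.0002 m
ΔPE = mgΔh = (33.0)(14.6)(11.0002) = 5299.91 J = 1267 cal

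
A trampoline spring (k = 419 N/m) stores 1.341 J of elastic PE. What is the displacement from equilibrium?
x = √(2·PE/k) = √(2·1.341/419) = 0.08001 m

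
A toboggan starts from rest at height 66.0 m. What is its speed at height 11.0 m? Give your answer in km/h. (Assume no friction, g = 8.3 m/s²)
mgh₁ = mgh₂ + ½mv² ⇒ v = √(2g(h₁−h₂)) = √(2·8.3·55.0) = 30.2159 m/s = 108.8 km/h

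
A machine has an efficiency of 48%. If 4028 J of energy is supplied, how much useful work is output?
W_out = η·W_in = 0.48·4028 = 1933.44 J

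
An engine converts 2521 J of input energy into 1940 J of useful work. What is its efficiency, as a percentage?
η = W_out/W_in = 1940/2521 = 76.95%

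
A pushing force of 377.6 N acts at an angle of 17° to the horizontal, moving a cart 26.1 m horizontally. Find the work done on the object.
W = F·d·cosθ = (377.6)(26.1)cos(17°) = 9425 J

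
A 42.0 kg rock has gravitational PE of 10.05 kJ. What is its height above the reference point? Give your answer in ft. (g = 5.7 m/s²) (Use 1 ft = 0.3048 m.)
Convert to SI: m = 42.0 kg, PE = 10050.0 J
h = PE/(mg) = 10050.0/(42.0·5.7) = 41.9799 m = 137.7 ft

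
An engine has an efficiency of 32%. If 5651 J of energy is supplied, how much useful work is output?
W_out = η·W_in = 0.32·5651 = 1808.32 J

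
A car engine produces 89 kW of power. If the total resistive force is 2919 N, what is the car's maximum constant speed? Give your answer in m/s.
P = Fv ⇒ v = P/F = 89000 W/2919.0 N = 30.49 m/s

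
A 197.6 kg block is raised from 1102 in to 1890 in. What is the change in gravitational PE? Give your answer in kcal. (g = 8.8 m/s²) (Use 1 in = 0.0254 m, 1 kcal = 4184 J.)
Convert to SI: m = 197.6 kg, Δh = 20.0152 m
ΔPE = mgΔh = (197.6)(8.8)(20.0152) = 34804.0 J = 8.318 kcal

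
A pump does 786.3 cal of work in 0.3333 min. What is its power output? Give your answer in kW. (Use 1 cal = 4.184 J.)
Convert to SI: W = 3289.88 J, t = 19.998 s
P = W/t = 3289.88/19.998 = 164.51 W = 0.1645 kW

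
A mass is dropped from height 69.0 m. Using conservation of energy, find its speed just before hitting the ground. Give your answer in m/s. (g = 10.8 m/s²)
mgh = ½mv² ⇒ v = √(2gh) = √(2·10.8·69.0) = 38.61 m/s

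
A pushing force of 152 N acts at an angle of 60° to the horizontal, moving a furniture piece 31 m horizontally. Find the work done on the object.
W = F·d·cosθ = (152)(31)cos(60°) = 2356 J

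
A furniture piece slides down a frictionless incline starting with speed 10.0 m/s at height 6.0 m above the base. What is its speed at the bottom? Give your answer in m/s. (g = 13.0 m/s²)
½mv₀² + mgh = ½mv² ⇒ v = √(v₀² + 2gh) = √(10.0² + 2·13.0·6.0) = 16.0 m/s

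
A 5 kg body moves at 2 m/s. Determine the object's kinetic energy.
KE = ½mv² = ½(5)(2)² = 10.0 J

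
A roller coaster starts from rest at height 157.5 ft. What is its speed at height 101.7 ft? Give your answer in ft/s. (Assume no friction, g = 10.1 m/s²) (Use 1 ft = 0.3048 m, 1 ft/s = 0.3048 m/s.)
Convert to SI: h₁−h₂ = 17.0078 m
mgh₁ = mgh₂ + ½mv² ⇒ v = √(2g(h₁−h₂)) = √(2·10.1·17.0078) = 18.5353 m/s = 60.81 ft/s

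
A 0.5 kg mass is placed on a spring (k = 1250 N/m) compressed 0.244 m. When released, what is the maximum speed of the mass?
½kx² = ½mv² ⇒ v = x√(k/m) = (0.244)√(1250/0.5) = 12.2 m/s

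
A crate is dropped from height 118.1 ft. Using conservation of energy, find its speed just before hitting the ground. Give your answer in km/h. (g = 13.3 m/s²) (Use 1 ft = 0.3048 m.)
Convert to SI: h = 35.9969 m
mgh = ½mv² ⇒ v = √(2gh) = √(2·13.3·35.9969) = 30.9438 m/s = 111.4 km/h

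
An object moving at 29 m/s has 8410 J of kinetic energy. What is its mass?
m = 2·KE/v² = 2·8410/(29)² = 20.0 kg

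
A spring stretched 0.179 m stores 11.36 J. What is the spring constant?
k = 2·PE/x² = 2·11.36/(0.179)² = 709.1 N/m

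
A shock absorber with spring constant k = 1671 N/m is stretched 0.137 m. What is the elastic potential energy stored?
PE = ½kx² = ½(1671)(0.137)² = 15.68 J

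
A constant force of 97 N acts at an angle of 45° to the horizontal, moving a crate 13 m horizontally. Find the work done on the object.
W = F·d·cosθ = (97)(13)cos(45°) = 891.7 J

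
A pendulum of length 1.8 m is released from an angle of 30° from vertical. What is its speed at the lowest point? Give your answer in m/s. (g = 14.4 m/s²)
h = L(1 − cosθ) = 1.8(1 − cos30°) = 0.241154 m
v = √(2gh) = √(2·14.4·0.241154) = 2.635 m/s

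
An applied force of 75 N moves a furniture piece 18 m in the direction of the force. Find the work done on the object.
W = F·d = (75)(18) = 1350 J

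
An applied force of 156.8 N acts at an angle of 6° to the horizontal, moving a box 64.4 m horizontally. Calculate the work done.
W = F·d·cosθ = (156.8)(64.4)cos(6°) = 10040 J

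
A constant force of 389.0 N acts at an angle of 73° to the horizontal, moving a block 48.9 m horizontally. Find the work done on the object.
W = F·d·cosθ = (389.0)(48.9)cos(73°) = 5562 J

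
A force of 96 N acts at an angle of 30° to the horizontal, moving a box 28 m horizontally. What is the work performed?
W = F·d·cosθ = (96)(28)cos(30°) = 2328 J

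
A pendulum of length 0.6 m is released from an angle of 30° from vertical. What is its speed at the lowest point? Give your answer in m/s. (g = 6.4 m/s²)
h = L(1 − cosθ) = 0.6(1 − cos30°) = 0.0803848 m
v = √(2gh) = √(2·6.4·0.0803848) = 1.014 m/s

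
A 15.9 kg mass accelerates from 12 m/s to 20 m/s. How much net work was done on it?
W = ΔKE = ½m(v₂² − v₁²) = ½(15.9)(20² − 12²) = 2035.2 J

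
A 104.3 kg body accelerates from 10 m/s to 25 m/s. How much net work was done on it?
W = ΔKE = ½m(v₂² − v₁²) = ½(104.3)(25² − 10²) = 27378.75 J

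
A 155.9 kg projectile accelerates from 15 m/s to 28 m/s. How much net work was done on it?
W = ΔKE = ½m(v₂² − v₁²) = ½(155.9)(28² − 15²) = 43574.05 J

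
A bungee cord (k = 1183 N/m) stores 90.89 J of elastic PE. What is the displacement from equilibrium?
x = √(2·PE/k) = √(2·90.89/1183) = 0.392 m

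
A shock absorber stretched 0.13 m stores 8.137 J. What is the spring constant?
k = 2·PE/x² = 2·8.137/(0.13)² = 963.0 N/m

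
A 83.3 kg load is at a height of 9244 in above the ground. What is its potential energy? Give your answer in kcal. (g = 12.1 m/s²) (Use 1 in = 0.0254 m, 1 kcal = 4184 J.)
Convert to SI: m = 83.3 kg, h = 234.798 m
PE = mgh = (83.3)(12.1)(234.798) = 236660 J = 56.56 kcal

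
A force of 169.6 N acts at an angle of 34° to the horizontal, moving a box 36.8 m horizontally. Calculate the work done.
W = F·d·cosθ = (169.6)(36.8)cos(34°) = 5174 J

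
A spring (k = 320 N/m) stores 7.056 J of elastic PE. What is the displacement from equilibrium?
x = √(2·PE/k) = √(2·7.056/320) = 0.21 m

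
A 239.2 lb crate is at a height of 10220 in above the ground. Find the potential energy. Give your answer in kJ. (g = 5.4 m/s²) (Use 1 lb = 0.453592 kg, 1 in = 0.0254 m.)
Convert to SI: m = 108.499 kg, h = 259.588 m
PE = mgh = (108.499)(5.4)(259.588) = 152091 J = 152.1 kJ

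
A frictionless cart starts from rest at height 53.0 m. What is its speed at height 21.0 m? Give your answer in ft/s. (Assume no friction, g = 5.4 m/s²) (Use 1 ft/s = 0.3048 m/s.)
mgh₁ = mgh₂ + ½mv² ⇒ v = √(2g(h₁−h₂)) = √(2·5.4·32.0) = 18.5903 m/s = 60.99 ft/s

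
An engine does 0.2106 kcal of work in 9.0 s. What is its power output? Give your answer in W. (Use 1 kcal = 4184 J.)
Convert to SI: W = 881.15 J, t = 9.0 s
P = W/t = 881.15/9.0 = 97.91 W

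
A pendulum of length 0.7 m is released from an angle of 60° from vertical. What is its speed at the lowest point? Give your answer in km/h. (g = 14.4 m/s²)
h = L(1 − cosθ) = 0.7(1 − cos60°) = 0.35 m
v = √(2gh) = √(2·14.4·0.35) = 3.1749 m/s = 11.43 km/h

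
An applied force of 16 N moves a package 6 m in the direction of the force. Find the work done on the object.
W = F·d = (16)(6) = 96.0 J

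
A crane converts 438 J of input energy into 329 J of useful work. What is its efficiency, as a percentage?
η = W_out/W_in = 329/438 = 75.11%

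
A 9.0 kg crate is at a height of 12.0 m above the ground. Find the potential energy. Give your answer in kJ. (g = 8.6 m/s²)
PE = mgh = (9.0)(8.6)(12.0) = 928.8 J = 0.9288 kJ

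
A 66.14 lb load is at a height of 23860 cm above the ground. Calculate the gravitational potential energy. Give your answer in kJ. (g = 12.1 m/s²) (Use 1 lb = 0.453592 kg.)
Convert to SI: m = 30.0006 kg, h = 238.6 m
PE = mgh = (30.0006)(12.1)(238.6) = 86613.5 J = 86.61 kJ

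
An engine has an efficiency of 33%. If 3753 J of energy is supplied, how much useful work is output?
W_out = η·W_in = 0.33·3753 = 1238.49 J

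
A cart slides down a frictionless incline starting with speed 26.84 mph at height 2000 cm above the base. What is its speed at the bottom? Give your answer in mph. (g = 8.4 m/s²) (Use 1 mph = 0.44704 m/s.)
Convert to SI: v₀ = 11.9986 m/s, h = 20.0 m
½mv₀² + mgh = ½mv² ⇒ v = √(v₀² + 2gh) = √(11.9986² + 2·8.4·20.0) = 21.9081 m/s = 49.01 mph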